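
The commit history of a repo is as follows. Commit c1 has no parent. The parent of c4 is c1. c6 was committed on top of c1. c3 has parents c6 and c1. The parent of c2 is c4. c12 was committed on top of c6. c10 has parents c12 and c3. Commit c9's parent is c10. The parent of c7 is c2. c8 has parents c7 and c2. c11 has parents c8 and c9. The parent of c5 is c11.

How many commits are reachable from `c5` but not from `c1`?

11

Reachable from c5: {c1, c10, c11, c12, c2, c3, c4, c5, c6, c7, c8, c9}.
Reachable from c1: {c1}.
In c5's history but not c1's: {c10, c11, c12, c2, c3, c4, c5, c6, c7, c8, c9} — 11 commits.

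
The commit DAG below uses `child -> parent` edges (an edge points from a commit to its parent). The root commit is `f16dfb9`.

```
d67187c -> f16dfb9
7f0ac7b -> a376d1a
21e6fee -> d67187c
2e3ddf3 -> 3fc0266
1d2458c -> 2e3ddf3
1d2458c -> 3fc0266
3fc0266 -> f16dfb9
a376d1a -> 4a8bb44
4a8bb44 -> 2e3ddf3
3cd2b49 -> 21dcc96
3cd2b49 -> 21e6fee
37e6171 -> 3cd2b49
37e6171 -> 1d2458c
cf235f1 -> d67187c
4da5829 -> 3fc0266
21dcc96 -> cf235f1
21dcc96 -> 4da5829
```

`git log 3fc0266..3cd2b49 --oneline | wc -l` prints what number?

Reachable from 3cd2b49: {21dcc96, 21e6fee, 3cd2b49, 3fc0266, 4da5829, cf235f1, d67187c, f16dfb9}.
Reachable from 3fc0266: {3fc0266, f16dfb9}.
In 3cd2b49's history but not 3fc0266's: {21dcc96, 21e6fee, 3cd2b49, 4da5829, cf235f1, d67187c} — 6 commits.

6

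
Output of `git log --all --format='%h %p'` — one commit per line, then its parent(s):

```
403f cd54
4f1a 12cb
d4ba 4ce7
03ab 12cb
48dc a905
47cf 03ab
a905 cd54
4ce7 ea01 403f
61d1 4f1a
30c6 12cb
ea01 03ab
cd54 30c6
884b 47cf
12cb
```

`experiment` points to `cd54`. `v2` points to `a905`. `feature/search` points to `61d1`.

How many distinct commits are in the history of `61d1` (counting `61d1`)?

Walking parent pointers from 61d1: reachable set = {12cb, 4f1a, 61d1}.
That is 3 commits.

3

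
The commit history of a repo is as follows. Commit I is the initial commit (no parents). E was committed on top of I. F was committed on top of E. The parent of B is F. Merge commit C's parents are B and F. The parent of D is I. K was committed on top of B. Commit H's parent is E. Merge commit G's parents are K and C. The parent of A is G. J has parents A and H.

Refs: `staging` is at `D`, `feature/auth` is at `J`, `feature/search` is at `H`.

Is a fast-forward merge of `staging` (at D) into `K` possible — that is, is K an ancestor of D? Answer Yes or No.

No

A fast-forward from K to D is possible iff K is an ancestor of D.
Ancestors of D: {D, I}.
K is not among them, so fast-forward is not possible.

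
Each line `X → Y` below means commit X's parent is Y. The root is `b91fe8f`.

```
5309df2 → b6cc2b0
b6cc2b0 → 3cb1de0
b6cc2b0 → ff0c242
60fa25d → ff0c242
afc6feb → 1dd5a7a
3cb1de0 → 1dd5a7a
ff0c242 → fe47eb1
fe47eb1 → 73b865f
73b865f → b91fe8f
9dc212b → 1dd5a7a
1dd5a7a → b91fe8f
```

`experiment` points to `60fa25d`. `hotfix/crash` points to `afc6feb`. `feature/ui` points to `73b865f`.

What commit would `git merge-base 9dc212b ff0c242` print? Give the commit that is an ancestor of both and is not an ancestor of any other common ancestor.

Ancestors of 9dc212b: {1dd5a7a, 9dc212b, b91fe8f}.
Ancestors of ff0c242: {73b865f, b91fe8f, fe47eb1, ff0c242}.
Common ancestors: {b91fe8f}.
The only common ancestor is b91fe8f, so it is the merge base.

b91fe8f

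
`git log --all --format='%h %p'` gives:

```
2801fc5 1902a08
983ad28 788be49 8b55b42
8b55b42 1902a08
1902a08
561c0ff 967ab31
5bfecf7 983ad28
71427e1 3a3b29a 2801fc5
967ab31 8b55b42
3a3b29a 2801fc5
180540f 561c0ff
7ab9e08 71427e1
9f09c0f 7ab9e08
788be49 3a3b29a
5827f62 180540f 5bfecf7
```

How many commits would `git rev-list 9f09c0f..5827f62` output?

Reachable from 5827f62: {180540f, 1902a08, 2801fc5, 3a3b29a, 561c0ff, 5827f62, 5bfecf7, 788be49, 8b55b42, 967ab31, 983ad28}.
Reachable from 9f09c0f: {1902a08, 2801fc5, 3a3b29a, 71427e1, 7ab9e08, 9f09c0f}.
In 5827f62's history but not 9f09c0f's: {180540f, 561c0ff, 5827f62, 5bfecf7, 788be49, 8b55b42, 967ab31, 983ad28} — 8 commits.

8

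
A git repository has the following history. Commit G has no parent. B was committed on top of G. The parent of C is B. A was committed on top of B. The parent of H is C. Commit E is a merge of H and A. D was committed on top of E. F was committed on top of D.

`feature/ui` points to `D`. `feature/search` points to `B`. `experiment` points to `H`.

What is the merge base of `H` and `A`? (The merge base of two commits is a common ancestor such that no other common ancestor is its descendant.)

B

Ancestors of H: {B, C, G, H}.
Ancestors of A: {A, B, G}.
Common ancestors: {B, G}.
Among these, B is not an ancestor of any other common ancestor — it is the merge base.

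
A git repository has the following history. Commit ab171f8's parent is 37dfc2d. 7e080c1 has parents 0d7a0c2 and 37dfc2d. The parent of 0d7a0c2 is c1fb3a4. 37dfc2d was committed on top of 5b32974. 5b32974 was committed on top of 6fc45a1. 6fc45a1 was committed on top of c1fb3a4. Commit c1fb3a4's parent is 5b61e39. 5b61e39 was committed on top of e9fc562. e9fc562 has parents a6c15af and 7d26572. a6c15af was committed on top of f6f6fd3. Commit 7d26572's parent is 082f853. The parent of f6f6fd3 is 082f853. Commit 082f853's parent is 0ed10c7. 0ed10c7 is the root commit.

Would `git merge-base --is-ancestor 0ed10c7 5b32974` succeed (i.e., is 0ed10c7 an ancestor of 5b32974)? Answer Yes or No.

Ancestors of 5b32974 (commits reachable by following parents): {082f853, 0ed10c7, 5b32974, 5b61e39, 6fc45a1, 7d26572, a6c15af, c1fb3a4, e9fc562, f6f6fd3}.
0ed10c7 is in that set, so it is an ancestor of 5b32974.

Yes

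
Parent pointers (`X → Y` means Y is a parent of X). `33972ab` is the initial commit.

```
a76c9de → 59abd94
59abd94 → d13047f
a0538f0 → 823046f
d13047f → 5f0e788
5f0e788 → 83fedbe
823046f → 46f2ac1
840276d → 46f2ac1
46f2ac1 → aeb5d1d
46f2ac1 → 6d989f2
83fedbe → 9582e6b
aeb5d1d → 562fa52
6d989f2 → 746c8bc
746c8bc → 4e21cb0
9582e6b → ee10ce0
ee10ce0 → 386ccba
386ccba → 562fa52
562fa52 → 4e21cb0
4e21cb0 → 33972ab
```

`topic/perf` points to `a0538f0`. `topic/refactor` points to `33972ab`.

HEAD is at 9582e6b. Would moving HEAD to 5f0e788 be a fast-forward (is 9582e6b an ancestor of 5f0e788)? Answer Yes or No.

Yes

A fast-forward from 9582e6b to 5f0e788 is possible iff 9582e6b is an ancestor of 5f0e788.
Ancestors of 5f0e788: {33972ab, 386ccba, 4e21cb0, 562fa52, 5f0e788, 83fedbe, 9582e6b, ee10ce0}.
9582e6b is among them, so fast-forward is possible.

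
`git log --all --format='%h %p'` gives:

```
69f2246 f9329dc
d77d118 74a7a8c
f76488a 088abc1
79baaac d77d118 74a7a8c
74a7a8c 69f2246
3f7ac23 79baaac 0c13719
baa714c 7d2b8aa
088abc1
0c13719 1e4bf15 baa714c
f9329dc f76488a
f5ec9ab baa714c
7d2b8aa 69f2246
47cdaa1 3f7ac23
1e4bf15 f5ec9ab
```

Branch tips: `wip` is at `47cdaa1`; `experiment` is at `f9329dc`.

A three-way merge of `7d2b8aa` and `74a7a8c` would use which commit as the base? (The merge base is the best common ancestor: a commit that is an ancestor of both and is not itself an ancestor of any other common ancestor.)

69f2246

Ancestors of 7d2b8aa: {088abc1, 69f2246, 7d2b8aa, f76488a, f9329dc}.
Ancestors of 74a7a8c: {088abc1, 69f2246, 74a7a8c, f76488a, f9329dc}.
Common ancestors: {088abc1, 69f2246, f76488a, f9329dc}.
Among these, 69f2246 is not an ancestor of any other common ancestor — it is the merge base.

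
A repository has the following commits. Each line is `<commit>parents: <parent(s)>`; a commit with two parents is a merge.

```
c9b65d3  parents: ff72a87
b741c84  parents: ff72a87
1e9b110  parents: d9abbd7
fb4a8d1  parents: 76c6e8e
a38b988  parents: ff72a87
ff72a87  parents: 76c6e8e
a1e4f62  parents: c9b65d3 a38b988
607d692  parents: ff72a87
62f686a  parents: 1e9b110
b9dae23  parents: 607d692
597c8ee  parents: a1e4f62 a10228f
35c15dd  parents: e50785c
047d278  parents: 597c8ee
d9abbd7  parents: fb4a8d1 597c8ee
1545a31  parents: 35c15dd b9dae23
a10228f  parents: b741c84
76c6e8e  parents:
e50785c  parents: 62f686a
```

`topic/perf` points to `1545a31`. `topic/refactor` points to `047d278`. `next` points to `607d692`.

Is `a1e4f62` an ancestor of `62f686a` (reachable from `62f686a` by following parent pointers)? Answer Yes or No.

Ancestors of 62f686a (commits reachable by following parents): {1e9b110, 597c8ee, 62f686a, 76c6e8e, a10228f, a1e4f62, a38b988, b741c84, c9b65d3, d9abbd7, fb4a8d1, ff72a87}.
a1e4f62 is in that set, so it is an ancestor of 62f686a.

Yes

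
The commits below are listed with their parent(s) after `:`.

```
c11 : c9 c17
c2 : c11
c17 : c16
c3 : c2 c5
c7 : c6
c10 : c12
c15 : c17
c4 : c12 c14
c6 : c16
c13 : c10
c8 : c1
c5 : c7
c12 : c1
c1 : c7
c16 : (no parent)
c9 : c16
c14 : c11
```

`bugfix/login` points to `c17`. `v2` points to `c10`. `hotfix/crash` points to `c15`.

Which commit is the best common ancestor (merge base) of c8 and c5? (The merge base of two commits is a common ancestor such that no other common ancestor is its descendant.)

c7

Ancestors of c8: {c1, c16, c6, c7, c8}.
Ancestors of c5: {c16, c5, c6, c7}.
Common ancestors: {c16, c6, c7}.
Among these, c7 is not an ancestor of any other common ancestor — it is the merge base.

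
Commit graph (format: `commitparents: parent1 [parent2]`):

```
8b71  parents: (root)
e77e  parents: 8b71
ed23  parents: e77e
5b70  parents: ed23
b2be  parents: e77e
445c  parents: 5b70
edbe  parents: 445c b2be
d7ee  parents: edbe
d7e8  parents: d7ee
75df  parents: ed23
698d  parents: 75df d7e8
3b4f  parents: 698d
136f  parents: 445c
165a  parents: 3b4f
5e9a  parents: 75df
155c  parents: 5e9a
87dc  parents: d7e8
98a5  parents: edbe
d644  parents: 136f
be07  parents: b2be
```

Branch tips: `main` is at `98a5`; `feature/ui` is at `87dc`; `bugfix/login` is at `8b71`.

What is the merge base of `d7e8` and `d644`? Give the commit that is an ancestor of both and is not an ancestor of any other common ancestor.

445c

Ancestors of d7e8: {445c, 5b70, 8b71, b2be, d7e8, d7ee, e77e, ed23, edbe}.
Ancestors of d644: {136f, 445c, 5b70, 8b71, d644, e77e, ed23}.
Common ancestors: {445c, 5b70, 8b71, e77e, ed23}.
Among these, 445c is not an ancestor of any other common ancestor — it is the merge base.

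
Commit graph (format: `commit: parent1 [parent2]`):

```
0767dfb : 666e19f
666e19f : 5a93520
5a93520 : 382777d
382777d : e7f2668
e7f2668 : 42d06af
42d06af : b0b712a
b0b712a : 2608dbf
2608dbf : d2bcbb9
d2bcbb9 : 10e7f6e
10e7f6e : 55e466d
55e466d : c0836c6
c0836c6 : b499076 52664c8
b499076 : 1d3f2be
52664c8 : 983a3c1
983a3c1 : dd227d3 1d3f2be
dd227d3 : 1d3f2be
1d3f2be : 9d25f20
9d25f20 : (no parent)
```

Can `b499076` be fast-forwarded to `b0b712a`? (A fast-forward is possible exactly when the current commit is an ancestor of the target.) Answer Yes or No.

Yes

A fast-forward from b499076 to b0b712a is possible iff b499076 is an ancestor of b0b712a.
Ancestors of b0b712a: {10e7f6e, 1d3f2be, 2608dbf, 52664c8, 55e466d, 983a3c1, 9d25f20, b0b712a, b499076, c0836c6, d2bcbb9, dd227d3}.
b499076 is among them, so fast-forward is possible.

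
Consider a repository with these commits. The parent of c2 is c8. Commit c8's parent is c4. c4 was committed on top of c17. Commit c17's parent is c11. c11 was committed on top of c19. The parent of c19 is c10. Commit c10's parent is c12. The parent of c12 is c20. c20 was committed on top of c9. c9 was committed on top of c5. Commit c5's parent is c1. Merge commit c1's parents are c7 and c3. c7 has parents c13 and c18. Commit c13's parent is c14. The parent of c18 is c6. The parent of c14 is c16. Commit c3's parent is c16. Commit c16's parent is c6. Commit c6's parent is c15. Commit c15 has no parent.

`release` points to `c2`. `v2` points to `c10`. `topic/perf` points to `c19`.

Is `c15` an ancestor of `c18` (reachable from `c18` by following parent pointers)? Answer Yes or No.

Yes

Ancestors of c18 (commits reachable by following parents): {c15, c18, c6}.
c15 is in that set, so it is an ancestor of c18.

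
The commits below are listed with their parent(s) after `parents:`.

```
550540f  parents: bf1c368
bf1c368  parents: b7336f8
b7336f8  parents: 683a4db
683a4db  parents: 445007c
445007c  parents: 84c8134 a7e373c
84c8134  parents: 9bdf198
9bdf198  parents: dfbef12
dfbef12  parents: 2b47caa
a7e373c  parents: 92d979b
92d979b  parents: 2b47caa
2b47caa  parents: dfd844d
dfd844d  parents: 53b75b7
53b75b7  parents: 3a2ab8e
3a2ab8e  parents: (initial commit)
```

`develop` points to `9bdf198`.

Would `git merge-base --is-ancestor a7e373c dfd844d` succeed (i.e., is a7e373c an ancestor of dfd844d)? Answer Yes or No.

Ancestors of dfd844d: {3a2ab8e, 53b75b7, dfd844d}.
a7e373c is not in that set, so it is not an ancestor of dfd844d.

No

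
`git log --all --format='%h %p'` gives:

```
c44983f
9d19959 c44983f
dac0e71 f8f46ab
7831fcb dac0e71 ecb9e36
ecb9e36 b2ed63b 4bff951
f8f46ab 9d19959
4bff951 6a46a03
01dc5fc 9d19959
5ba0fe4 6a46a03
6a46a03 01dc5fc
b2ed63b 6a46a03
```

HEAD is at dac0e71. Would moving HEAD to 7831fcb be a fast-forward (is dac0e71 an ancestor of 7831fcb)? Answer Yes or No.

Yes

A fast-forward from dac0e71 to 7831fcb is possible iff dac0e71 is an ancestor of 7831fcb.
Ancestors of 7831fcb: {01dc5fc, 4bff951, 6a46a03, 7831fcb, 9d19959, b2ed63b, c44983f, dac0e71, ecb9e36, f8f46ab}.
dac0e71 is among them, so fast-forward is possible.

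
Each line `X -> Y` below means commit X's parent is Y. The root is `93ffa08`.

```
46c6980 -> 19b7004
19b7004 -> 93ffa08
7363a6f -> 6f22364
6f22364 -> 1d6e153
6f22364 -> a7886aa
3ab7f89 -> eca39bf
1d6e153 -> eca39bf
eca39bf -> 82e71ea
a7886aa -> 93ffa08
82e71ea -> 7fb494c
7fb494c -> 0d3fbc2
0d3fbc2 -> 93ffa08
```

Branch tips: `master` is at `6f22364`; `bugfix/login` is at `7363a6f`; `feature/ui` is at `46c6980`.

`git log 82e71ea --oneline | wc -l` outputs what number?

4

Walking parent pointers from 82e71ea: reachable set = {0d3fbc2, 7fb494c, 82e71ea, 93ffa08}.
That is 4 commits.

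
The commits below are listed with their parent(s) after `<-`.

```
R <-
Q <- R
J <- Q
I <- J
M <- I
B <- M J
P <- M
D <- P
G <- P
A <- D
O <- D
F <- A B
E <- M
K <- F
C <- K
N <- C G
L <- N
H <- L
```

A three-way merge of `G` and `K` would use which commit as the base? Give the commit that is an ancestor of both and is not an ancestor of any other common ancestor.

Ancestors of G: {G, I, J, M, P, Q, R}.
Ancestors of K: {A, B, D, F, I, J, K, M, P, Q, R}.
Common ancestors: {I, J, M, P, Q, R}.
Among these, P is not an ancestor of any other common ancestor — it is the merge base.

P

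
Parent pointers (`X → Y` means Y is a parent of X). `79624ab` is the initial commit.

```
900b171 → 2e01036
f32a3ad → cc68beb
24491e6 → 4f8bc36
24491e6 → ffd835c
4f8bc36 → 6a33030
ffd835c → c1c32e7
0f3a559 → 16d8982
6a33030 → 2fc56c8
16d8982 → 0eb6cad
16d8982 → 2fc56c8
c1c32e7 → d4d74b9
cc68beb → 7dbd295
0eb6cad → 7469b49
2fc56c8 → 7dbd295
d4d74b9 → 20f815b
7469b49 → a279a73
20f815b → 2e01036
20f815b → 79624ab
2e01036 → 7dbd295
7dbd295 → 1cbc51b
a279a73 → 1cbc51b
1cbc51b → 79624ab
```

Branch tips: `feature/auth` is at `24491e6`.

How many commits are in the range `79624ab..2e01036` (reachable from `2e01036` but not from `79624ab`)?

3

Reachable from 2e01036: {1cbc51b, 2e01036, 79624ab, 7dbd295}.
Reachable from 79624ab: {79624ab}.
In 2e01036's history but not 79624ab's: {1cbc51b, 2e01036, 7dbd295} — 3 commits.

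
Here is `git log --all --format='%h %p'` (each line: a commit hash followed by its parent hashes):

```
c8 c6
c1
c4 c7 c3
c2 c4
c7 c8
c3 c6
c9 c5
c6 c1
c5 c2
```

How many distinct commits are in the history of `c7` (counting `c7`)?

4

Walking parent pointers from c7: reachable set = {c1, c6, c7, c8}.
That is 4 commits.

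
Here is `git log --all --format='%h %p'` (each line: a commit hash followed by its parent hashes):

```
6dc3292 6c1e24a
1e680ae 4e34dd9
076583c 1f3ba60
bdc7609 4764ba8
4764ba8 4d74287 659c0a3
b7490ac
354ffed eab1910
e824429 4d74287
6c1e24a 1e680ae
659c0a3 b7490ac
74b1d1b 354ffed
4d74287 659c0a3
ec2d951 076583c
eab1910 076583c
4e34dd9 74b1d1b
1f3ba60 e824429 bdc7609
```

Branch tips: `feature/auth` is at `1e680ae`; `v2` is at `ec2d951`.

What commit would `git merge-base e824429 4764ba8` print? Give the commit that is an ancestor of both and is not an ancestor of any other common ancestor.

4d74287

Ancestors of e824429: {4d74287, 659c0a3, b7490ac, e824429}.
Ancestors of 4764ba8: {4764ba8, 4d74287, 659c0a3, b7490ac}.
Common ancestors: {4d74287, 659c0a3, b7490ac}.
Among these, 4d74287 is not an ancestor of any other common ancestor — it is the merge base.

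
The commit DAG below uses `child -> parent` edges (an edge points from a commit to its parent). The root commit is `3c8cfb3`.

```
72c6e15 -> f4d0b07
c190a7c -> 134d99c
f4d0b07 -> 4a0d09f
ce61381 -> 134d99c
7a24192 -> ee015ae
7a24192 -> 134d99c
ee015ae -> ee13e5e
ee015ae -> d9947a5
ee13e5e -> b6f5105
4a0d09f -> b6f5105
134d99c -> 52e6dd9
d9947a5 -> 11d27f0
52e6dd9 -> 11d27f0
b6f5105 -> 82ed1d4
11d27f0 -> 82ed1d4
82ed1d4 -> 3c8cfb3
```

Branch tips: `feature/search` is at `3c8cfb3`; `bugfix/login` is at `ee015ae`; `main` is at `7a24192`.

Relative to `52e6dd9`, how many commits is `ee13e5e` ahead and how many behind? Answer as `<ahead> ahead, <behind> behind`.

2 ahead, 2 behind

Reachable from ee13e5e: {3c8cfb3, 82ed1d4, b6f5105, ee13e5e}.
Reachable from 52e6dd9: {11d27f0, 3c8cfb3, 52e6dd9, 82ed1d4}.
Only in ee13e5e's history (ahead): {b6f5105, ee13e5e} — 2.
Only in 52e6dd9's history (behind): {11d27f0, 52e6dd9} — 2.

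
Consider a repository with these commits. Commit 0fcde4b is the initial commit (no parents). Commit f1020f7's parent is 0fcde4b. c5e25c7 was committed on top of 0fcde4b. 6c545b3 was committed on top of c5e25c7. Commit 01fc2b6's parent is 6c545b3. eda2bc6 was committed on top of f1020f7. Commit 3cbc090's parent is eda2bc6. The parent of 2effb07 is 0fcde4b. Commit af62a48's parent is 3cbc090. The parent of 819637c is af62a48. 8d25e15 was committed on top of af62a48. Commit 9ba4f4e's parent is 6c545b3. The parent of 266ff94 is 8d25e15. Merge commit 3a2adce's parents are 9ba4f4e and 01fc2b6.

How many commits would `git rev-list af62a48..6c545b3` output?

2

Reachable from 6c545b3: {0fcde4b, 6c545b3, c5e25c7}.
Reachable from af62a48: {0fcde4b, 3cbc090, af62a48, eda2bc6, f1020f7}.
In 6c545b3's history but not af62a48's: {6c545b3, c5e25c7} — 2 commits.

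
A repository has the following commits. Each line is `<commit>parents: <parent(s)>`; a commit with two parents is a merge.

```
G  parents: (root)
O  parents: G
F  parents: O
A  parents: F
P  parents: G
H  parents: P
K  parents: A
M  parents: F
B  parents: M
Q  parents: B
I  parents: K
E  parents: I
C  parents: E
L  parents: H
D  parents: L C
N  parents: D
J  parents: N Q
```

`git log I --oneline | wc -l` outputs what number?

Walking parent pointers from I: reachable set = {A, F, G, I, K, O}.
That is 6 commits.

6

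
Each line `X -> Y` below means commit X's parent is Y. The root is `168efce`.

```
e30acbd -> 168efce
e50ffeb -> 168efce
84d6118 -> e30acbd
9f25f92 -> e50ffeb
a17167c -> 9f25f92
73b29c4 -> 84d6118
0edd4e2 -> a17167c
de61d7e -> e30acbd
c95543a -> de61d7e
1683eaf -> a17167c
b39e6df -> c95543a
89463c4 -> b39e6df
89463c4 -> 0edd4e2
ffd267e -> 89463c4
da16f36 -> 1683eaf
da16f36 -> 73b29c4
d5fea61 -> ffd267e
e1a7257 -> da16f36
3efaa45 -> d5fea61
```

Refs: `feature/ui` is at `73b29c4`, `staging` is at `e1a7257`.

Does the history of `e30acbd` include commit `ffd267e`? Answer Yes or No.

Ancestors of e30acbd: {168efce, e30acbd}.
ffd267e is not in that set, so it is not an ancestor of e30acbd.

No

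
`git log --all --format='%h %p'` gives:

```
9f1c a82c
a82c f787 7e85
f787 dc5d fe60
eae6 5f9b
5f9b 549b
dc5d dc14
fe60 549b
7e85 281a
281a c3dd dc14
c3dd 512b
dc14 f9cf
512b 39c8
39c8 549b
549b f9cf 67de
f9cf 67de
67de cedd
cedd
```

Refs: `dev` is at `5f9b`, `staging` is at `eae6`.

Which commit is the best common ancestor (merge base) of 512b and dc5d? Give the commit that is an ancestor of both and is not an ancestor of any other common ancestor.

f9cf

Ancestors of 512b: {39c8, 512b, 549b, 67de, cedd, f9cf}.
Ancestors of dc5d: {67de, cedd, dc14, dc5d, f9cf}.
Common ancestors: {67de, cedd, f9cf}.
Among these, f9cf is not an ancestor of any other common ancestor — it is the merge base.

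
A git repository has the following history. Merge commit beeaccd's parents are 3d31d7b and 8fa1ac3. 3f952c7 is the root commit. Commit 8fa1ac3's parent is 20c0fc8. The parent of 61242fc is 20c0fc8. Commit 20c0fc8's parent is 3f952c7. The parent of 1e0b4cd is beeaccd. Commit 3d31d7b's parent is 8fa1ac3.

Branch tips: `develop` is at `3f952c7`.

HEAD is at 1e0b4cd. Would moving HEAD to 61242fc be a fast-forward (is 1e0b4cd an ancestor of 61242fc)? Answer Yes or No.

No

A fast-forward from 1e0b4cd to 61242fc is possible iff 1e0b4cd is an ancestor of 61242fc.
Ancestors of 61242fc: {20c0fc8, 3f952c7, 61242fc}.
1e0b4cd is not among them, so fast-forward is not possible.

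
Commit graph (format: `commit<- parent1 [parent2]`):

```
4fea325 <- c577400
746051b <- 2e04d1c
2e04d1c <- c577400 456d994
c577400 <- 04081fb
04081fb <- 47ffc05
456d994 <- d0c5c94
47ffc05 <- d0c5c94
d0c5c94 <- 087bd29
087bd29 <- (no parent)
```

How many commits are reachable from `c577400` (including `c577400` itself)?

Walking parent pointers from c577400: reachable set = {04081fb, 087bd29, 47ffc05, c577400, d0c5c94}.
That is 5 commits.

5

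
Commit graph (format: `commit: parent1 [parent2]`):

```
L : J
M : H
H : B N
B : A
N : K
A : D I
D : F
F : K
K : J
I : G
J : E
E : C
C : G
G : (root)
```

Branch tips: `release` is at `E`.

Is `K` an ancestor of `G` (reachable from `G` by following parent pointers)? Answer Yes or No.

Ancestors of G: {G}.
K is not in that set, so it is not an ancestor of G.

No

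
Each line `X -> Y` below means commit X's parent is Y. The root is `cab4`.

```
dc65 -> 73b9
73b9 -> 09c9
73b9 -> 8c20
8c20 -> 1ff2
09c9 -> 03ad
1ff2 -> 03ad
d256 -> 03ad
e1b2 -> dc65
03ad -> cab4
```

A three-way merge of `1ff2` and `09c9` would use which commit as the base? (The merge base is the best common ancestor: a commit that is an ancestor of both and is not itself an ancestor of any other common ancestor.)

03ad

Ancestors of 1ff2: {03ad, 1ff2, cab4}.
Ancestors of 09c9: {03ad, 09c9, cab4}.
Common ancestors: {03ad, cab4}.
Among these, 03ad is not an ancestor of any other common ancestor — it is the merge base.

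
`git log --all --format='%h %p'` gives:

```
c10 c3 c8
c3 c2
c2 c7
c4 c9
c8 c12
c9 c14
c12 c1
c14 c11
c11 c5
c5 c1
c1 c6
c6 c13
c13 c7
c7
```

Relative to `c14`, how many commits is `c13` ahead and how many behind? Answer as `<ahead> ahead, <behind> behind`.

0 ahead, 5 behind

Reachable from c13: {c13, c7}.
Reachable from c14: {c1, c11, c13, c14, c5, c6, c7}.
Only in c13's history (ahead): {} — 0.
Only in c14's history (behind): {c1, c11, c14, c5, c6} — 5.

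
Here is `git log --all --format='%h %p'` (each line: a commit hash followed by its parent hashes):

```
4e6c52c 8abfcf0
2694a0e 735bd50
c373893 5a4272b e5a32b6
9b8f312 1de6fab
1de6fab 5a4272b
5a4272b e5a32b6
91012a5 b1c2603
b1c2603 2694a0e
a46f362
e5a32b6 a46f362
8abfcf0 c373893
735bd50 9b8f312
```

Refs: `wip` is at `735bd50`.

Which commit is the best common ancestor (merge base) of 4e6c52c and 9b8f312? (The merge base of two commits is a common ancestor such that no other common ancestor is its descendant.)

5a4272b

Ancestors of 4e6c52c: {4e6c52c, 5a4272b, 8abfcf0, a46f362, c373893, e5a32b6}.
Ancestors of 9b8f312: {1de6fab, 5a4272b, 9b8f312, a46f362, e5a32b6}.
Common ancestors: {5a4272b, a46f362, e5a32b6}.
Among these, 5a4272b is not an ancestor of any other common ancestor — it is the merge base.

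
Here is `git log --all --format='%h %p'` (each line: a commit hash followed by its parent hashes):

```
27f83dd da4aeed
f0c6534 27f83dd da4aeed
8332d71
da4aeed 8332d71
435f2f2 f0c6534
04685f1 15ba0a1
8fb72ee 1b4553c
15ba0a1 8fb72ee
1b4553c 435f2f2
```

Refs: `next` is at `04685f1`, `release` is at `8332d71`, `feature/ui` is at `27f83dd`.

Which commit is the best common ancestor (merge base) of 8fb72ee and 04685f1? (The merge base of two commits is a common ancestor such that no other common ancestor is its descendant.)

Ancestors of 8fb72ee: {1b4553c, 27f83dd, 435f2f2, 8332d71, 8fb72ee, da4aeed, f0c6534}.
Ancestors of 04685f1: {04685f1, 15ba0a1, 1b4553c, 27f83dd, 435f2f2, 8332d71, 8fb72ee, da4aeed, f0c6534}.
Common ancestors: {1b4553c, 27f83dd, 435f2f2, 8332d71, 8fb72ee, da4aeed, f0c6534}.
Among these, 8fb72ee is not an ancestor of any other common ancestor — it is the merge base.

8fb72ee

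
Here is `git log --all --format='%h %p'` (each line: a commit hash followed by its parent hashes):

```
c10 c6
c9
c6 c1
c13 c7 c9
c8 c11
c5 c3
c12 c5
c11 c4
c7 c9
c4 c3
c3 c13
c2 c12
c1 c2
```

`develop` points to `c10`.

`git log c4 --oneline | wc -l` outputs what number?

5

Walking parent pointers from c4: reachable set = {c13, c3, c4, c7, c9}.
That is 5 commits.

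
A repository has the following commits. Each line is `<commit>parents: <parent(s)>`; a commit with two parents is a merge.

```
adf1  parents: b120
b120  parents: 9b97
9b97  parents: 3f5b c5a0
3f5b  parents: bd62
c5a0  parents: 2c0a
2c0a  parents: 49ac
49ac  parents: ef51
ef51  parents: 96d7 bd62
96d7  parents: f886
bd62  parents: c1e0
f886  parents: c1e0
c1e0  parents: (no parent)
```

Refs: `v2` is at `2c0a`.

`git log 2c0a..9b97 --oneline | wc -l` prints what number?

3

Reachable from 9b97: {2c0a, 3f5b, 49ac, 96d7, 9b97, bd62, c1e0, c5a0, ef51, f886}.
Reachable from 2c0a: {2c0a, 49ac, 96d7, bd62, c1e0, ef51, f886}.
In 9b97's history but not 2c0a's: {3f5b, 9b97, c5a0} — 3 commits.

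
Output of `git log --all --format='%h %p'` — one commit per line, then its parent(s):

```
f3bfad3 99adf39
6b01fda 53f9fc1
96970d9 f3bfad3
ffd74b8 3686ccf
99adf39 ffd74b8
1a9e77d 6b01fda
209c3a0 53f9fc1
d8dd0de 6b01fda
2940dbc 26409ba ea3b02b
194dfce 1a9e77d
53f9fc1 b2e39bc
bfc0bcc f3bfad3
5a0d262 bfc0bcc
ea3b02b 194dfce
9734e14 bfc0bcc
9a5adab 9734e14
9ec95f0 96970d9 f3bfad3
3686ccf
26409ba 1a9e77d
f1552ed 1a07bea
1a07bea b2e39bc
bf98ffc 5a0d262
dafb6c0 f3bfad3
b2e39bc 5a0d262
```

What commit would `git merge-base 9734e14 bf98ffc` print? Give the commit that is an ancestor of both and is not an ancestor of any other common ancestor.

Ancestors of 9734e14: {3686ccf, 9734e14, 99adf39, bfc0bcc, f3bfad3, ffd74b8}.
Ancestors of bf98ffc: {3686ccf, 5a0d262, 99adf39, bf98ffc, bfc0bcc, f3bfad3, ffd74b8}.
Common ancestors: {3686ccf, 99adf39, bfc0bcc, f3bfad3, ffd74b8}.
Among these, bfc0bcc is not an ancestor of any other common ancestor — it is the merge base.

bfc0bcc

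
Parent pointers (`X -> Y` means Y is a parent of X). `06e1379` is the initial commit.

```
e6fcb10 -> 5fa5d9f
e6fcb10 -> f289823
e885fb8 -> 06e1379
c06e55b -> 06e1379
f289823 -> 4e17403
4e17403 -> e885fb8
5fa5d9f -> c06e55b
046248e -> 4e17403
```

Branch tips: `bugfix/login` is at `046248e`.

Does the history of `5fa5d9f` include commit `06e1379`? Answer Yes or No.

Ancestors of 5fa5d9f (commits reachable by following parents): {06e1379, 5fa5d9f, c06e55b}.
06e1379 is in that set, so it is an ancestor of 5fa5d9f.

Yes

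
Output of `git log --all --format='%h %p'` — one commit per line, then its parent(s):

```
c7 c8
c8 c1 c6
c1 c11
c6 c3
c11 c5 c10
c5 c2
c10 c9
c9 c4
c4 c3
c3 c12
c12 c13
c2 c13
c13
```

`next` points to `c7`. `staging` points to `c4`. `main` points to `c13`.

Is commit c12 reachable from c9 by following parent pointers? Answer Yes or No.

Yes

Ancestors of c9 (commits reachable by following parents): {c12, c13, c3, c4, c9}.
c12 is in that set, so it is an ancestor of c9.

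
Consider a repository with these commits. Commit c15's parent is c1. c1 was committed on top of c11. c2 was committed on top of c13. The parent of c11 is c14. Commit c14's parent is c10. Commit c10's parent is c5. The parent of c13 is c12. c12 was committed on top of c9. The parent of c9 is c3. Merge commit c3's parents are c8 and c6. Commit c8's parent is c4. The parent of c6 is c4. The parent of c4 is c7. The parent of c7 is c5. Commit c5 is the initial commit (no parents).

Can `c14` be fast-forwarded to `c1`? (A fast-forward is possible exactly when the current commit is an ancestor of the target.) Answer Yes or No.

Yes

A fast-forward from c14 to c1 is possible iff c14 is an ancestor of c1.
Ancestors of c1: {c1, c10, c11, c14, c5}.
c14 is among them, so fast-forward is possible.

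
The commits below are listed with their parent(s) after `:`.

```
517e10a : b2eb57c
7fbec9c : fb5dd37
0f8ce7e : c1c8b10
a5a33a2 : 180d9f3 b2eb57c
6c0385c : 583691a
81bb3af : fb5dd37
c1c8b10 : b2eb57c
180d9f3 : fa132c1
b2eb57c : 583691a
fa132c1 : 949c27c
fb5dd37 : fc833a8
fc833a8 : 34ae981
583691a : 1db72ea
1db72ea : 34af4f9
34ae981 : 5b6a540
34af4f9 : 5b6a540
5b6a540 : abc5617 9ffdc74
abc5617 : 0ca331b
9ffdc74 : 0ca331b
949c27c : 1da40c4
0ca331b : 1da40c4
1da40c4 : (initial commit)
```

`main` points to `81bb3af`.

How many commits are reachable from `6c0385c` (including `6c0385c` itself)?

9

Walking parent pointers from 6c0385c: reachable set = {0ca331b, 1da40c4, 1db72ea, 34af4f9, 583691a, 5b6a540, 6c0385c, 9ffdc74, abc5617}.
That is 9 commits.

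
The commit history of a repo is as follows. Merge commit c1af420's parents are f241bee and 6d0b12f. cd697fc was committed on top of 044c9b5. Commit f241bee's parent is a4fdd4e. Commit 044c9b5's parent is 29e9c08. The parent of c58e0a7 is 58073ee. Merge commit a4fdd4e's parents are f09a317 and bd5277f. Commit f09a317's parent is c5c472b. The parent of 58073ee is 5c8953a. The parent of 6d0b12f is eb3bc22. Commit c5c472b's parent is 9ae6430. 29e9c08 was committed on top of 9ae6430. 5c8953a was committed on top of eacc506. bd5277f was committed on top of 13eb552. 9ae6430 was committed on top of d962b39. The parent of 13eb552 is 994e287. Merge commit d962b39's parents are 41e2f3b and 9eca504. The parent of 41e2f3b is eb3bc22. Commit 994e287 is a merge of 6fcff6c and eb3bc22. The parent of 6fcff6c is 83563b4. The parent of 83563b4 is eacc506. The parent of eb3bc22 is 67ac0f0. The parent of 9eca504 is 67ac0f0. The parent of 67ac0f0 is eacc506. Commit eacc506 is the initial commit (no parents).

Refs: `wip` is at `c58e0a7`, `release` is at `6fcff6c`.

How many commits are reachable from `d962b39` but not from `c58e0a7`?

5

Reachable from d962b39: {41e2f3b, 67ac0f0, 9eca504, d962b39, eacc506, eb3bc22}.
Reachable from c58e0a7: {58073ee, 5c8953a, c58e0a7, eacc506}.
In d962b39's history but not c58e0a7's: {41e2f3b, 67ac0f0, 9eca504, d962b39, eb3bc22} — 5 commits.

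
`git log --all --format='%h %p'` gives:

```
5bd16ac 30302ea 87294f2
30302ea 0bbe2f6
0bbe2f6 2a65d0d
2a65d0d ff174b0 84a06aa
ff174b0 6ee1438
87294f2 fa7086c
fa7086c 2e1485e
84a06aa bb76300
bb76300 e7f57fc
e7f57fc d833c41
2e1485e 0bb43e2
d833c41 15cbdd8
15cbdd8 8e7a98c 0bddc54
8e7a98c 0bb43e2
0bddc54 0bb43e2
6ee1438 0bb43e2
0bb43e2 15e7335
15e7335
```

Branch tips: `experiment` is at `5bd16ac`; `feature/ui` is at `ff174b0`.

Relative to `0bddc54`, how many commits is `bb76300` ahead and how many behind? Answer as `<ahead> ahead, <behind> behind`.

5 ahead, 0 behind

Reachable from bb76300: {0bb43e2, 0bddc54, 15cbdd8, 15e7335, 8e7a98c, bb76300, d833c41, e7f57fc}.
Reachable from 0bddc54: {0bb43e2, 0bddc54, 15e7335}.
Only in bb76300's history (ahead): {15cbdd8, 8e7a98c, bb76300, d833c41, e7f57fc} — 5.
Only in 0bddc54's history (behind): {} — 0.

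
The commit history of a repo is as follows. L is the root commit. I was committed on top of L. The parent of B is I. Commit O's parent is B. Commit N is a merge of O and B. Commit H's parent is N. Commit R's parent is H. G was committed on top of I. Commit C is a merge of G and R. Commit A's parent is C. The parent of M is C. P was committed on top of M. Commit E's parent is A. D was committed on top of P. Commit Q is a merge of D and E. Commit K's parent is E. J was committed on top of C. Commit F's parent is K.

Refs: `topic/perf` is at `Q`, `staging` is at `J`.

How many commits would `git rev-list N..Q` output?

10

Reachable from Q: {A, B, C, D, E, G, H, I, L, M, N, O, P, Q, R}.
Reachable from N: {B, I, L, N, O}.
In Q's history but not N's: {A, C, D, E, G, H, M, P, Q, R} — 10 commits.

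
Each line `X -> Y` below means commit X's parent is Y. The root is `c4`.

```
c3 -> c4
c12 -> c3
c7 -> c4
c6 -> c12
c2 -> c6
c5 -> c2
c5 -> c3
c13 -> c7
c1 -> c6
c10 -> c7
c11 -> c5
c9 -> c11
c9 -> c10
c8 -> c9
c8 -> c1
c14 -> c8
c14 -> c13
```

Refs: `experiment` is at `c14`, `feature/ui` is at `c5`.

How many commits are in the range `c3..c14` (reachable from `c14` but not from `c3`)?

Reachable from c14: {c1, c10, c11, c12, c13, c14, c2, c3, c4, c5, c6, c7, c8, c9}.
Reachable from c3: {c3, c4}.
In c14's history but not c3's: {c1, c10, c11, c12, c13, c14, c2, c5, c6, c7, c8, c9} — 12 commits.

12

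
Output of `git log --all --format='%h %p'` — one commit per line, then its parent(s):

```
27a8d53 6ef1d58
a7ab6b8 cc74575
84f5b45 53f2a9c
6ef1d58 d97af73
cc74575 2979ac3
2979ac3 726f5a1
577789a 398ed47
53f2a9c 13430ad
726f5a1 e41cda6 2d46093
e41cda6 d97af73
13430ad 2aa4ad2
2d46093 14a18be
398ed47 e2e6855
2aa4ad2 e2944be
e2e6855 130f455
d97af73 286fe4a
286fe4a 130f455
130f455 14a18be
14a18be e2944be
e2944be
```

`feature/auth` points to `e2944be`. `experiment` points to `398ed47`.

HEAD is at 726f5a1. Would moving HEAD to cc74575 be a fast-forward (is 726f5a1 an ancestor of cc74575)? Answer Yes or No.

A fast-forward from 726f5a1 to cc74575 is possible iff 726f5a1 is an ancestor of cc74575.
Ancestors of cc74575: {130f455, 14a18be, 286fe4a, 2979ac3, 2d46093, 726f5a1, cc74575, d97af73, e2944be, e41cda6}.
726f5a1 is among them, so fast-forward is possible.

Yes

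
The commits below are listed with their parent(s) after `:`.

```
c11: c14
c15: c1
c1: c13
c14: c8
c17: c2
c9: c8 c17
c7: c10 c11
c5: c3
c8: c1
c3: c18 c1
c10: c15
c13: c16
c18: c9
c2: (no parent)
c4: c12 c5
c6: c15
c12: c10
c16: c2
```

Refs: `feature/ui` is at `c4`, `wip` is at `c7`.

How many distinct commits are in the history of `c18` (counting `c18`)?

Walking parent pointers from c18: reachable set = {c1, c13, c16, c17, c18, c2, c8, c9}.
That is 8 commits.

8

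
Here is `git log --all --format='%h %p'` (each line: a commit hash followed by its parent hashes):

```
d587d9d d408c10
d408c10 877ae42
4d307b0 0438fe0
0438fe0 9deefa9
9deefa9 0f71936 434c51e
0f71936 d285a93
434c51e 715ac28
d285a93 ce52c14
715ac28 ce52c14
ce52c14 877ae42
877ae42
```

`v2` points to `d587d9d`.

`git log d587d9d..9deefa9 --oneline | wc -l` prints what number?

6

Reachable from 9deefa9: {0f71936, 434c51e, 715ac28, 877ae42, 9deefa9, ce52c14, d285a93}.
Reachable from d587d9d: {877ae42, d408c10, d587d9d}.
In 9deefa9's history but not d587d9d's: {0f71936, 434c51e, 715ac28, 9deefa9, ce52c14, d285a93} — 6 commits.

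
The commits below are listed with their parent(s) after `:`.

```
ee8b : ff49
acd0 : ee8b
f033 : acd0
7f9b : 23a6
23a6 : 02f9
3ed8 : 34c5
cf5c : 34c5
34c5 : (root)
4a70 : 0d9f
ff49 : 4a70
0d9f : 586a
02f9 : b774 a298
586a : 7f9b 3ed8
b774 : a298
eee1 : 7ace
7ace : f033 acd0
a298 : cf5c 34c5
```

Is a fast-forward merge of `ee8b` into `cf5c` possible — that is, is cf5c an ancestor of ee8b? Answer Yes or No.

Yes

A fast-forward from cf5c to ee8b is possible iff cf5c is an ancestor of ee8b.
Ancestors of ee8b: {02f9, 0d9f, 23a6, 34c5, 3ed8, 4a70, 586a, 7f9b, a298, b774, cf5c, ee8b, ff49}.
cf5c is among them, so fast-forward is possible.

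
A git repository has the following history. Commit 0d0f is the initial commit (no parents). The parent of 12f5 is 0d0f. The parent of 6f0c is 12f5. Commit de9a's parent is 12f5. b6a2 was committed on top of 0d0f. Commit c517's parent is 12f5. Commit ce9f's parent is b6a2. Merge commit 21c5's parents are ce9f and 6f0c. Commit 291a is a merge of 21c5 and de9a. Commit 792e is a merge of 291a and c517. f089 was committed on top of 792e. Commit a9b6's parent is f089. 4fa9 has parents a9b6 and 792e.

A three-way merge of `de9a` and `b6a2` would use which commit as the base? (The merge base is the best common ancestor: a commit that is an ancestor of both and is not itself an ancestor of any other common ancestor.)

0d0f

Ancestors of de9a: {0d0f, 12f5, de9a}.
Ancestors of b6a2: {0d0f, b6a2}.
Common ancestors: {0d0f}.
The only common ancestor is 0d0f, so it is the merge base.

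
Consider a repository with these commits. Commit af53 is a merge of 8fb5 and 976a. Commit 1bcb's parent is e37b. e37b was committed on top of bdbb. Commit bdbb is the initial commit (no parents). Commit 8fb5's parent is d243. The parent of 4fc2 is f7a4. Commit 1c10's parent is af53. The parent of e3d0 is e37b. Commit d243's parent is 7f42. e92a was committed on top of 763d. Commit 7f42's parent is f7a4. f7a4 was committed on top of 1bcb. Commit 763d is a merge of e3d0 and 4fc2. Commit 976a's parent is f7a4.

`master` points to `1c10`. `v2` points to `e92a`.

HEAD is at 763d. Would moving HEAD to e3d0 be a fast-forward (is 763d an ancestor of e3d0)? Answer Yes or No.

A fast-forward from 763d to e3d0 is possible iff 763d is an ancestor of e3d0.
Ancestors of e3d0: {bdbb, e37b, e3d0}.
763d is not among them, so fast-forward is not possible.

No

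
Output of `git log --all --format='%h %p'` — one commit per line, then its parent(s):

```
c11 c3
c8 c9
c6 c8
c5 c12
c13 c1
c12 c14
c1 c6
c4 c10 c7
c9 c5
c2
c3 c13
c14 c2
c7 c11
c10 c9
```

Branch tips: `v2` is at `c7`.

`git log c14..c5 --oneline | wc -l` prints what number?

Reachable from c5: {c12, c14, c2, c5}.
Reachable from c14: {c14, c2}.
In c5's history but not c14's: {c12, c5} — 2 commits.

2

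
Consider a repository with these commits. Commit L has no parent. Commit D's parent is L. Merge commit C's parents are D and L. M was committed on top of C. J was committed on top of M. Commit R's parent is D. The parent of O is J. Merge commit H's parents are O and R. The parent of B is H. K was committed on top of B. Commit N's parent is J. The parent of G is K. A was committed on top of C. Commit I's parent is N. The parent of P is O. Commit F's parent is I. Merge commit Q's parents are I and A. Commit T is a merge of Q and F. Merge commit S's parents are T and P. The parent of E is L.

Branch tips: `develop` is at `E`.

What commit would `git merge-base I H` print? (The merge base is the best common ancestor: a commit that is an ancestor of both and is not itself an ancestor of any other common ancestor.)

Ancestors of I: {C, D, I, J, L, M, N}.
Ancestors of H: {C, D, H, J, L, M, O, R}.
Common ancestors: {C, D, J, L, M}.
Among these, J is not an ancestor of any other common ancestor — it is the merge base.

J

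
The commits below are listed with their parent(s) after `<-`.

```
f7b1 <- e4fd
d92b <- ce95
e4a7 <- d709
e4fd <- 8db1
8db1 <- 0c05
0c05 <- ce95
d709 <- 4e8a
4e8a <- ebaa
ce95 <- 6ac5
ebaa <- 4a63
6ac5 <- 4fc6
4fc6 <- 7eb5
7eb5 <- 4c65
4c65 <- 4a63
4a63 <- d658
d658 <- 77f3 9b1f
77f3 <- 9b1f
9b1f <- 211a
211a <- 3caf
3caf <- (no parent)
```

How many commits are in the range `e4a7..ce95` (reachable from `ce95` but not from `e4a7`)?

5

Reachable from ce95: {211a, 3caf, 4a63, 4c65, 4fc6, 6ac5, 77f3, 7eb5, 9b1f, ce95, d658}.
Reachable from e4a7: {211a, 3caf, 4a63, 4e8a, 77f3, 9b1f, d658, d709, e4a7, ebaa}.
In ce95's history but not e4a7's: {4c65, 4fc6, 6ac5, 7eb5, ce95} — 5 commits.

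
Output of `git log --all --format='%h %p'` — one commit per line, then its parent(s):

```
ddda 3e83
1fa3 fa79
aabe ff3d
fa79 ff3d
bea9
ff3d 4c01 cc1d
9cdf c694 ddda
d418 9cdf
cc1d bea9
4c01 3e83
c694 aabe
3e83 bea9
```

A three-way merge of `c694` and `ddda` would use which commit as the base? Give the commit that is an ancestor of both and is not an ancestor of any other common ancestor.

3e83

Ancestors of c694: {3e83, 4c01, aabe, bea9, c694, cc1d, ff3d}.
Ancestors of ddda: {3e83, bea9, ddda}.
Common ancestors: {3e83, bea9}.
Among these, 3e83 is not an ancestor of any other common ancestor — it is the merge base.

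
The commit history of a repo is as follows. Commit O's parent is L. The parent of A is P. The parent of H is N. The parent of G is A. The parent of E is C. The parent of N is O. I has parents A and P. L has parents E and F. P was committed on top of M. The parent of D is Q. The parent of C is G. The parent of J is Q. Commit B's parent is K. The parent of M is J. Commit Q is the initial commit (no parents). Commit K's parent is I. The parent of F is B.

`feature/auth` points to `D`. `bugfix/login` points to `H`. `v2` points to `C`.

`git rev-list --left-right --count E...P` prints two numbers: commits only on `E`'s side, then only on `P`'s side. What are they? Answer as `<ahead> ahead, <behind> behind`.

4 ahead, 0 behind

Reachable from E: {A, C, E, G, J, M, P, Q}.
Reachable from P: {J, M, P, Q}.
Only in E's history (ahead): {A, C, E, G} — 4.
Only in P's history (behind): {} — 0.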